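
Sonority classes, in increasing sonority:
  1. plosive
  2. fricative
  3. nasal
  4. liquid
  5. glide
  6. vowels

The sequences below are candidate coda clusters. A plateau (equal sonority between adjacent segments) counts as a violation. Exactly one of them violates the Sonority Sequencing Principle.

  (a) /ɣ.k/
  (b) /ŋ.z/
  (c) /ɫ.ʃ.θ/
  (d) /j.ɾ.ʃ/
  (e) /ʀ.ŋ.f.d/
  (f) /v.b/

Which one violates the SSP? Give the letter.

c

(a) /ɣ.k/: profile 2-1 — obeys.
(b) /ŋ.z/: profile 3-2 — obeys.
(c) /ɫ.ʃ.θ/: profile 4-2-2 — violates.
(d) /j.ɾ.ʃ/: profile 5-4-2 — obeys.
(e) /ʀ.ŋ.f.d/: profile 4-3-2-1 — obeys.
(f) /v.b/: profile 2-1 — obeys.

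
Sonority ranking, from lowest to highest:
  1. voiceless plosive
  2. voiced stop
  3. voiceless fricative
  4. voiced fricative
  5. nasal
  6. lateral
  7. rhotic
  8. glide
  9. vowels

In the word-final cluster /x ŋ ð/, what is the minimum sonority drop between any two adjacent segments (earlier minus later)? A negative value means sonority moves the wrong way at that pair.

/x/: voiceless fricative = 3.
/ŋ/: nasal = 5.
/ð/: voiced fricative = 4.
/x/→/ŋ/: change -2.
/ŋ/→/ð/: change +1.
Minimum = -2.

-2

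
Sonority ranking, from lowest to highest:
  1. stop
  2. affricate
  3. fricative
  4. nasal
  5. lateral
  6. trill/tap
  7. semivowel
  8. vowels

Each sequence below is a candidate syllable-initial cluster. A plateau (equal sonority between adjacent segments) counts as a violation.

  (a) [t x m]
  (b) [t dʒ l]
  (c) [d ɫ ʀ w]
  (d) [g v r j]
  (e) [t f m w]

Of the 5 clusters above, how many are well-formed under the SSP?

(a) 1-3-4 → obeys
(b) 1-2-5 → obeys
(c) 1-5-6-7 → obeys
(d) 1-3-6-7 → obeys
(e) 1-3-4-7 → obeys

5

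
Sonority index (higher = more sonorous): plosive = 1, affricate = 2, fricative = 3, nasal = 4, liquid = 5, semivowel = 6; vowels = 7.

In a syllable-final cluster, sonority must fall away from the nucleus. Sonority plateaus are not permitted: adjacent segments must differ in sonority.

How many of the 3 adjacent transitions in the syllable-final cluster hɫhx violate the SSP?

2

/h/: fricative = 3.
/ɫ/: liquid = 5.
/h/: fricative = 3.
/x/: fricative = 3.
/h/→/ɫ/: 3→5 (does not fall) — violation.
/ɫ/→/h/: 5→3 (falls) — ok.
/h/→/x/: 3→3 (plateau) — violation.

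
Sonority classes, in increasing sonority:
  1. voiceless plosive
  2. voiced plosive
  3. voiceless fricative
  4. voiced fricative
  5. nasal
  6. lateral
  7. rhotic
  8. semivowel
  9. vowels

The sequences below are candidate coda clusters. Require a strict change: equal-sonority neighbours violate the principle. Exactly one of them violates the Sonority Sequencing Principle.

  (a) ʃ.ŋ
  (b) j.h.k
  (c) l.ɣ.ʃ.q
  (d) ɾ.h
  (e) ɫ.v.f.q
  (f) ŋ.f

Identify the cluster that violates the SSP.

a

(a) 3-5 → violates
(b) 8-3-1 → obeys
(c) 6-4-3-1 → obeys
(d) 7-3 → obeys
(e) 6-4-3-1 → obeys
(f) 5-3 → obeys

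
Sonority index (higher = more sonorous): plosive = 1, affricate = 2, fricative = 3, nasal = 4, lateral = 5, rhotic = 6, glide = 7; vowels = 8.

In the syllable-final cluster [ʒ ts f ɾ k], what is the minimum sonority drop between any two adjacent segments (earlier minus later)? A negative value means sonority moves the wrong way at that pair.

-3

/ʒ/ — fricative, sonority 3.
/ts/ — affricate, sonority 2.
/f/ — fricative, sonority 3.
/ɾ/ — rhotic, sonority 6.
/k/ — plosive, sonority 1.
/ʒ/→/ts/: change +1.
/ts/→/f/: change -1.
/f/→/ɾ/: change -3.
/ɾ/→/k/: change +5.
Minimum = -3.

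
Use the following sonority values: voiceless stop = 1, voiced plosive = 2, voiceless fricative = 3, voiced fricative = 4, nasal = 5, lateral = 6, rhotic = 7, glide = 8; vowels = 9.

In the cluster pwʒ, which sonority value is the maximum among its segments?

/p/ — voiceless stop, sonority 1.
/w/ — glide, sonority 8.
/ʒ/ — voiced fricative, sonority 4.
The maximum is 8.

8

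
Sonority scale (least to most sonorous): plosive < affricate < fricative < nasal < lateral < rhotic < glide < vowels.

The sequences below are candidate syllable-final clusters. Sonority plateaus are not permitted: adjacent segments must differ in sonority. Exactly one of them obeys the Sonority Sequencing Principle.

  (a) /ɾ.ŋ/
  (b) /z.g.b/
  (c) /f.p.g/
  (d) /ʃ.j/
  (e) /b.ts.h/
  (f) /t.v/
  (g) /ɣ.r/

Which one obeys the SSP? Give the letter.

a

(a) 6-4 → obeys
(b) 3-1-1 → violates
(c) 3-1-1 → violates
(d) 3-7 → violates
(e) 1-2-3 → violates
(f) 1-3 → violates
(g) 3-6 → violates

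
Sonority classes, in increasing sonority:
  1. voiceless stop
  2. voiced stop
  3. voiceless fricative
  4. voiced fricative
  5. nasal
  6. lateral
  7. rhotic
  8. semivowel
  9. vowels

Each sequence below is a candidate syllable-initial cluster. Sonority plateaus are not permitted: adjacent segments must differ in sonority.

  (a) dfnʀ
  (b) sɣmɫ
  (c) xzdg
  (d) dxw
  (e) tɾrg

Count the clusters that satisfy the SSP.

3

(a) dfnʀ: profile 2-3-5-7 — obeys.
(b) sɣmɫ: profile 3-4-5-6 — obeys.
(c) xzdg: profile 3-4-2-2 — violates.
(d) dxw: profile 2-3-8 — obeys.
(e) tɾrg: profile 1-7-7-2 — violates.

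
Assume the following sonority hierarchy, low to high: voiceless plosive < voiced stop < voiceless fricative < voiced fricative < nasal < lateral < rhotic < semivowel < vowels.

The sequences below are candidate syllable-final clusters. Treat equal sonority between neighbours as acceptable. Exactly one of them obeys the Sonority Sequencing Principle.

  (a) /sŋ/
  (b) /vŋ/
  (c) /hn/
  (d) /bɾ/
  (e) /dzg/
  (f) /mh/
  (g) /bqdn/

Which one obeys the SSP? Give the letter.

f

(a) sonority 3-5: ill-formed.
(b) sonority 4-5: ill-formed.
(c) sonority 3-5: ill-formed.
(d) sonority 2-7: ill-formed.
(e) sonority 2-4-2: ill-formed.
(f) sonority 5-3: well-formed.
(g) sonority 2-1-2-5: ill-formed.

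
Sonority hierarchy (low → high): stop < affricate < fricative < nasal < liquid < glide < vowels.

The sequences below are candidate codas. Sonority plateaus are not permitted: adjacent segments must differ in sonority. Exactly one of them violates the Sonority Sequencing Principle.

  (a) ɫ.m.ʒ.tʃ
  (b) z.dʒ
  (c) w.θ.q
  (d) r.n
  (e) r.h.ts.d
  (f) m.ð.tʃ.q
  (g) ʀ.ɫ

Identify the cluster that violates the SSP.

(a) sonority 5-4-3-2: well-formed.
(b) sonority 3-2: well-formed.
(c) sonority 6-3-1: well-formed.
(d) sonority 5-4: well-formed.
(e) sonority 5-3-2-1: well-formed.
(f) sonority 4-3-2-1: well-formed.
(g) sonority 5-5: ill-formed.

g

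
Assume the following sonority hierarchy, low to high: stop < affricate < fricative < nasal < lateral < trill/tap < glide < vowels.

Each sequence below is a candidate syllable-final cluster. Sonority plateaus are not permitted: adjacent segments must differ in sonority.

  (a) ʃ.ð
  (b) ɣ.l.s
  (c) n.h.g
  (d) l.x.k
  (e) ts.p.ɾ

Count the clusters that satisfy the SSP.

(a) ʃ.ð: profile 3-3 — violates.
(b) ɣ.l.s: profile 3-5-3 — violates.
(c) n.h.g: profile 4-3-1 — obeys.
(d) l.x.k: profile 5-3-1 — obeys.
(e) ts.p.ɾ: profile 2-1-6 — violates.

2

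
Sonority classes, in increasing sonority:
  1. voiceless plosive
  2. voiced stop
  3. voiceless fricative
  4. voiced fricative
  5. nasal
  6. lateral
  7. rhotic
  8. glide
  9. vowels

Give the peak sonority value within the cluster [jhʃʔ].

8

/j/ is a glide (sonority 8).
/h/ is a voiceless fricative (sonority 3).
/ʃ/ is a voiceless fricative (sonority 3).
/ʔ/ is a voiceless plosive (sonority 1).
The maximum is 8.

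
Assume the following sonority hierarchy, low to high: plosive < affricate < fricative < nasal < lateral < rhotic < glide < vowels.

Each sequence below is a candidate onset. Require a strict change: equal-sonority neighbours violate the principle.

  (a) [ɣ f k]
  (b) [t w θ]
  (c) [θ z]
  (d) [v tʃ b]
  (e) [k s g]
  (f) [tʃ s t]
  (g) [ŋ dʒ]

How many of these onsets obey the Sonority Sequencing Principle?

0

(a) [ɣ f k]: profile 3-3-1 — violates.
(b) [t w θ]: profile 1-7-3 — violates.
(c) [θ z]: profile 3-3 — violates.
(d) [v tʃ b]: profile 3-2-1 — violates.
(e) [k s g]: profile 1-3-1 — violates.
(f) [tʃ s t]: profile 2-3-1 — violates.
(g) [ŋ dʒ]: profile 4-2 — violates.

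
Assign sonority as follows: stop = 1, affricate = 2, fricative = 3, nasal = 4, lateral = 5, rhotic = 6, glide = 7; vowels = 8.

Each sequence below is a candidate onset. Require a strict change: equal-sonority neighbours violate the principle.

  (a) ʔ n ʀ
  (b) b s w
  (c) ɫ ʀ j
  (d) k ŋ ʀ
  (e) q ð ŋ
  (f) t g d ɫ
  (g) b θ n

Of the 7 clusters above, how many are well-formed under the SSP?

(a) 1-4-6 → obeys
(b) 1-3-7 → obeys
(c) 5-6-7 → obeys
(d) 1-4-6 → obeys
(e) 1-3-4 → obeys
(f) 1-1-1-5 → violates
(g) 1-3-4 → obeys

6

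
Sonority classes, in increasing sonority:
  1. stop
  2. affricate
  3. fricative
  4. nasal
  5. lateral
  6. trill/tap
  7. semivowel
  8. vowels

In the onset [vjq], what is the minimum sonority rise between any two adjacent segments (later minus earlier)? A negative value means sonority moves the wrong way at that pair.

/v/ is a fricative (sonority 3).
/j/ is a semivowel (sonority 7).
/q/ is a stop (sonority 1).
/v/→/j/: change +4.
/j/→/q/: change -6.
Minimum = -6.

-6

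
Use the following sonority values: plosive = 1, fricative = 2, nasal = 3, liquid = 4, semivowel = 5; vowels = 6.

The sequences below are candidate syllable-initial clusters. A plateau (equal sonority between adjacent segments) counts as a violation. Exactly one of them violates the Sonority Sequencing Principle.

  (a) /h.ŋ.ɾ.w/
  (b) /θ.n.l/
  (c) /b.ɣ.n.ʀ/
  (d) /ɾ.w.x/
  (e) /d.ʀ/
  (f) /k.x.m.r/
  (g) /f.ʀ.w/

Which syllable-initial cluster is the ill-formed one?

d

(a) /h.ŋ.ɾ.w/: profile 2-3-4-5 — obeys.
(b) /θ.n.l/: profile 2-3-4 — obeys.
(c) /b.ɣ.n.ʀ/: profile 1-2-3-4 — obeys.
(d) /ɾ.w.x/: profile 4-5-2 — violates.
(e) /d.ʀ/: profile 1-4 — obeys.
(f) /k.x.m.r/: profile 1-2-3-4 — obeys.
(g) /f.ʀ.w/: profile 2-4-5 — obeys.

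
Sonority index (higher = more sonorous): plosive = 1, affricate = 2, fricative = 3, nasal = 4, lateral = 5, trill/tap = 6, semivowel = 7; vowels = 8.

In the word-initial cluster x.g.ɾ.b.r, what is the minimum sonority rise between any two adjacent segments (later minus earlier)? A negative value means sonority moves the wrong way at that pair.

-5

/x/: fricative = 3.
/g/: plosive = 1.
/ɾ/: trill/tap = 6.
/b/: plosive = 1.
/r/: trill/tap = 6.
/x/→/g/: change -2.
/g/→/ɾ/: change +5.
/ɾ/→/b/: change -5.
/b/→/r/: change +5.
Minimum = -5.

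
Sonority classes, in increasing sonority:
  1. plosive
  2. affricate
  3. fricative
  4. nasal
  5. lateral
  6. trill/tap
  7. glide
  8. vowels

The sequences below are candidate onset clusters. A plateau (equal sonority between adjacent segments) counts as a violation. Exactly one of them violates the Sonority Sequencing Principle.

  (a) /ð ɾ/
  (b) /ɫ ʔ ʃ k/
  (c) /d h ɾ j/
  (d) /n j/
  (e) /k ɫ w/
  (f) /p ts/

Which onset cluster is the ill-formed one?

b

(a) /ð ɾ/: profile 3-6 — obeys.
(b) /ɫ ʔ ʃ k/: profile 5-1-3-1 — violates.
(c) /d h ɾ j/: profile 1-3-6-7 — obeys.
(d) /n j/: profile 4-7 — obeys.
(e) /k ɫ w/: profile 1-5-7 — obeys.
(f) /p ts/: profile 1-2 — obeys.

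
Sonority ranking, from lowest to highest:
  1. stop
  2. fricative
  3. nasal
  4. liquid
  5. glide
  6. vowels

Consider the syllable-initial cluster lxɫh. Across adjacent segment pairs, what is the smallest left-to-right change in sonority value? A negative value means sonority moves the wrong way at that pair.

-2

/l/ is a liquid (sonority 4).
/x/ is a fricative (sonority 2).
/ɫ/ is a liquid (sonority 4).
/h/ is a fricative (sonority 2).
/l/→/x/: change -2.
/x/→/ɫ/: change +2.
/ɫ/→/h/: change -2.
Minimum = -2.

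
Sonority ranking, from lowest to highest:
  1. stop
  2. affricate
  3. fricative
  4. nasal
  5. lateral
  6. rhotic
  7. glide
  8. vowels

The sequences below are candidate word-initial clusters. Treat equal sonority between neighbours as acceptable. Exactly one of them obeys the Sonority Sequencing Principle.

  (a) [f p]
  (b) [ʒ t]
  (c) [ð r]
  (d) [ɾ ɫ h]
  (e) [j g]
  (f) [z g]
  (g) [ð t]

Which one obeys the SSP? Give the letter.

(a) sonority 3-1: ill-formed.
(b) sonority 3-1: ill-formed.
(c) sonority 3-6: well-formed.
(d) sonority 6-5-3: ill-formed.
(e) sonority 7-1: ill-formed.
(f) sonority 3-1: ill-formed.
(g) sonority 3-1: ill-formed.

c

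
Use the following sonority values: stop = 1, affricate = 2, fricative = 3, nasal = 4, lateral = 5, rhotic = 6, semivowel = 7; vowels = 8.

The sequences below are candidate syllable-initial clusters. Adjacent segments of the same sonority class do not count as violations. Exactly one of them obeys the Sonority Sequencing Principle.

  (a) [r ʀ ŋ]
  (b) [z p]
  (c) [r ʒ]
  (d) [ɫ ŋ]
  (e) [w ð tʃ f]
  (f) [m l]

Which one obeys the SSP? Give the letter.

(a) sonority 6-6-4: ill-formed.
(b) sonority 3-1: ill-formed.
(c) sonority 6-3: ill-formed.
(d) sonority 5-4: ill-formed.
(e) sonority 7-3-2-3: ill-formed.
(f) sonority 4-5: well-formed.

f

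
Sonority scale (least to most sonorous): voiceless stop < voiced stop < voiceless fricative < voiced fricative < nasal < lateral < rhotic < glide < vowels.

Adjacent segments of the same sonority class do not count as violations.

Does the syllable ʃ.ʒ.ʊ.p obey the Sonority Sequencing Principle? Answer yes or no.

yes

Onset: /ʃ/ is a voiceless fricative (sonority 3), /ʒ/ is a voiced fricative (sonority 4); then the nucleus /ʊ/ (sonority 9).
Onset profile 3-4-9 — rises to the nucleus.
Coda: /p/ is a voiceless stop (sonority 1).
Coda profile 9-1 — falls from the nucleus.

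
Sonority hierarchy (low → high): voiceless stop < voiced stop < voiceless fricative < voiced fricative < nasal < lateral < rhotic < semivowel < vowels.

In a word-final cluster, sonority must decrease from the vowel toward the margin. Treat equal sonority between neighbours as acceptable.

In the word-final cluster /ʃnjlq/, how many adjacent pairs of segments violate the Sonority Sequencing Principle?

2

/ʃ/ is a voiceless fricative (sonority 3).
/n/ is a nasal (sonority 5).
/j/ is a semivowel (sonority 8).
/l/ is a lateral (sonority 6).
/q/ is a voiceless stop (sonority 1).
/ʃ/→/n/: 3→5 (does not fall) — violation.
/n/→/j/: 5→8 (does not fall) — violation.
/j/→/l/: 8→6 (falls) — ok.
/l/→/q/: 6→1 (falls) — ok.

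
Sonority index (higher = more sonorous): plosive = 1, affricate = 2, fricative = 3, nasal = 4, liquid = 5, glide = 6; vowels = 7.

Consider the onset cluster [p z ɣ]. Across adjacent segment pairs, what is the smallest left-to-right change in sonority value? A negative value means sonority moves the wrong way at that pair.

0

/p/ — plosive, sonority 1.
/z/ — fricative, sonority 3.
/ɣ/ — fricative, sonority 3.
/p/→/z/: change +2.
/z/→/ɣ/: change +0.
Minimum = 0.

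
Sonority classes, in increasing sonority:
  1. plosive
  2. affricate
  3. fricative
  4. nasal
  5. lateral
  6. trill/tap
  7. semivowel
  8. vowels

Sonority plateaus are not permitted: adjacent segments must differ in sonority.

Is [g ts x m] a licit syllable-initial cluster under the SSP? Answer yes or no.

/g/: plosive = 1.
/ts/: affricate = 2.
/x/: fricative = 3.
/m/: nasal = 4.
The profile 1-2-3-4 strictly rises, so the syllable-initial cluster satisfies the SSP.

yes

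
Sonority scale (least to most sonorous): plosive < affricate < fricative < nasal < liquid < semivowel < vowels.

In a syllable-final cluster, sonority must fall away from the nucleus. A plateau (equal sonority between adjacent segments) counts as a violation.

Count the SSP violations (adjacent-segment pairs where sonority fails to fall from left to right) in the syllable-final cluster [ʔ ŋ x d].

1

/ʔ/: plosive = 1.
/ŋ/: nasal = 4.
/x/: fricative = 3.
/d/: plosive = 1.
/ʔ/→/ŋ/: 1→4 (does not fall) — violation.
/ŋ/→/x/: 4→3 (falls) — ok.
/x/→/d/: 3→1 (falls) — ok.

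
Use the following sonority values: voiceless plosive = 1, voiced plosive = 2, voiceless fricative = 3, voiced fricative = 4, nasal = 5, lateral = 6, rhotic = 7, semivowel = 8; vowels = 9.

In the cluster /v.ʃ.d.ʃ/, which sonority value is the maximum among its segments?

4

/v/ — voiced fricative, sonority 4.
/ʃ/ — voiceless fricative, sonority 3.
/d/ — voiced plosive, sonority 2.
/ʃ/ — voiceless fricative, sonority 3.
The maximum is 4.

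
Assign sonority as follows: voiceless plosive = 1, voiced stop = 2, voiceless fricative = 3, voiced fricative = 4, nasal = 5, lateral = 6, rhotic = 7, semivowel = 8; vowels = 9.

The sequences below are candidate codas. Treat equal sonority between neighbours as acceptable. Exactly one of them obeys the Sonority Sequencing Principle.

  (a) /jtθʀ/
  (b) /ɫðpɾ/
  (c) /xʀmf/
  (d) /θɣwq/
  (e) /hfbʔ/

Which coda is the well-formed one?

(a) 8-1-3-7 → violates
(b) 6-4-1-7 → violates
(c) 3-7-5-3 → violates
(d) 3-4-8-1 → violates
(e) 3-3-2-1 → obeys

e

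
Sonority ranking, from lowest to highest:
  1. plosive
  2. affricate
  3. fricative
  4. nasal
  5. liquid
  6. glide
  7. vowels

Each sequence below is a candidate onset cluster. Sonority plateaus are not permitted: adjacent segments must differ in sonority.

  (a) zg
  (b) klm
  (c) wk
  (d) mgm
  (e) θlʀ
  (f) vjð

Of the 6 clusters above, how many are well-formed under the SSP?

0

(a) zg: profile 3-1 — violates.
(b) klm: profile 1-5-4 — violates.
(c) wk: profile 6-1 — violates.
(d) mgm: profile 4-1-4 — violates.
(e) θlʀ: profile 3-5-5 — violates.
(f) vjð: profile 3-6-3 — violates.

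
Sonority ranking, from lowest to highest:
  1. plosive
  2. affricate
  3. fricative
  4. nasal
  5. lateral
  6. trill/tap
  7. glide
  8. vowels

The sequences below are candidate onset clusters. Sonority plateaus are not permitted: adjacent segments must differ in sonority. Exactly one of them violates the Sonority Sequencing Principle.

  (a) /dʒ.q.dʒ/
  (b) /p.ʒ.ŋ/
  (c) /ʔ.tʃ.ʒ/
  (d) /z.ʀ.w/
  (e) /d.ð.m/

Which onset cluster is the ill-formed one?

(a) sonority 2-1-2: ill-formed.
(b) sonority 1-3-4: well-formed.
(c) sonority 1-2-3: well-formed.
(d) sonority 3-6-7: well-formed.
(e) sonority 1-3-4: well-formed.

a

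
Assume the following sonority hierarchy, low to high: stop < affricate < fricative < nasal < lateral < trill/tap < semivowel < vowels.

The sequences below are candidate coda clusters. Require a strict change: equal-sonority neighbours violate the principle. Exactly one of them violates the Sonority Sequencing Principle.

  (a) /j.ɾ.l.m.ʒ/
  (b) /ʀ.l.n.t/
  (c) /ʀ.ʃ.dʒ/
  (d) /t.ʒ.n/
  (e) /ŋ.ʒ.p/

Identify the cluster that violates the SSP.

(a) 7-6-5-4-3 → obeys
(b) 6-5-4-1 → obeys
(c) 6-3-2 → obeys
(d) 1-3-4 → violates
(e) 4-3-1 → obeys

d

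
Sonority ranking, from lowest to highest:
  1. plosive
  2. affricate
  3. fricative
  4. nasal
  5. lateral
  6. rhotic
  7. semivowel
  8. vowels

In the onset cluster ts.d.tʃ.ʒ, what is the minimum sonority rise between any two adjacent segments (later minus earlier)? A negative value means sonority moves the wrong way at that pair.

-1

/ts/ — affricate, sonority 2.
/d/ — plosive, sonority 1.
/tʃ/ — affricate, sonority 2.
/ʒ/ — fricative, sonority 3.
/ts/→/d/: change -1.
/d/→/tʃ/: change +1.
/tʃ/→/ʒ/: change +1.
Minimum = -1.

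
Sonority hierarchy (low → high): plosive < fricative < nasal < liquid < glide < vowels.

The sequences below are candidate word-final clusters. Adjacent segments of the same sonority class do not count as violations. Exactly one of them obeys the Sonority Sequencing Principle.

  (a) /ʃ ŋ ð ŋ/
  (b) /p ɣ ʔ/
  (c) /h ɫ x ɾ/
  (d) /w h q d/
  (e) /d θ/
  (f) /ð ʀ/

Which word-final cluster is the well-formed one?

d

(a) /ʃ ŋ ð ŋ/: profile 2-3-2-3 — violates.
(b) /p ɣ ʔ/: profile 1-2-1 — violates.
(c) /h ɫ x ɾ/: profile 2-4-2-4 — violates.
(d) /w h q d/: profile 5-2-1-1 — obeys.
(e) /d θ/: profile 1-2 — violates.
(f) /ð ʀ/: profile 2-4 — violates.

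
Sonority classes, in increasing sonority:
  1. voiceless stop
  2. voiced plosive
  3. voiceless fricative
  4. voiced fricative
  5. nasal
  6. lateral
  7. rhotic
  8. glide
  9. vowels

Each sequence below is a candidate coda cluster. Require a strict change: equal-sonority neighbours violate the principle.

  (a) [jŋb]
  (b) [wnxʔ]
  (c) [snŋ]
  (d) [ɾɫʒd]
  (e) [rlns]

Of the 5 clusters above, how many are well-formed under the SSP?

(a) [jŋb]: profile 8-5-2 — obeys.
(b) [wnxʔ]: profile 8-5-3-1 — obeys.
(c) [snŋ]: profile 3-5-5 — violates.
(d) [ɾɫʒd]: profile 7-6-4-2 — obeys.
(e) [rlns]: profile 7-6-5-3 — obeys.

4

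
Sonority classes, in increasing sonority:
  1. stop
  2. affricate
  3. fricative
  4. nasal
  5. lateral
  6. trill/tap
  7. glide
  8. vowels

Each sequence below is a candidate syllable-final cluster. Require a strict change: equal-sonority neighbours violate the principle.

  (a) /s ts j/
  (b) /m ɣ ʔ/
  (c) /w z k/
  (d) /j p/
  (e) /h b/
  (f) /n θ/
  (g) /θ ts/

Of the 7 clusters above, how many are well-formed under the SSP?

6

(a) sonority 3-2-7: ill-formed.
(b) sonority 4-3-1: well-formed.
(c) sonority 7-3-1: well-formed.
(d) sonority 7-1: well-formed.
(e) sonority 3-1: well-formed.
(f) sonority 4-3: well-formed.
(g) sonority 3-2: well-formed.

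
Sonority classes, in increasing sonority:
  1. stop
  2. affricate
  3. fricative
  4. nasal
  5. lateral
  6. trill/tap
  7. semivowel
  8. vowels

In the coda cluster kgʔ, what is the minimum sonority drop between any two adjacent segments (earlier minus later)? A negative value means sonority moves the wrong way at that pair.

/k/: stop = 1.
/g/: stop = 1.
/ʔ/: stop = 1.
/k/→/g/: change +0.
/g/→/ʔ/: change +0.
Minimum = 0.

0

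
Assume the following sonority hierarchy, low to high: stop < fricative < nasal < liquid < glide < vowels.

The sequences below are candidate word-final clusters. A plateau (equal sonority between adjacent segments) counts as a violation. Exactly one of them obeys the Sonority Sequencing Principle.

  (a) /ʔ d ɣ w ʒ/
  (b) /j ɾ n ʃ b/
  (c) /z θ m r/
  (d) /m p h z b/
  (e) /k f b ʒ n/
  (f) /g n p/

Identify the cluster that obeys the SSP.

b

(a) /ʔ d ɣ w ʒ/: profile 1-1-2-5-2 — violates.
(b) /j ɾ n ʃ b/: profile 5-4-3-2-1 — obeys.
(c) /z θ m r/: profile 2-2-3-4 — violates.
(d) /m p h z b/: profile 3-1-2-2-1 — violates.
(e) /k f b ʒ n/: profile 1-2-1-2-3 — violates.
(f) /g n p/: profile 1-3-1 — violates.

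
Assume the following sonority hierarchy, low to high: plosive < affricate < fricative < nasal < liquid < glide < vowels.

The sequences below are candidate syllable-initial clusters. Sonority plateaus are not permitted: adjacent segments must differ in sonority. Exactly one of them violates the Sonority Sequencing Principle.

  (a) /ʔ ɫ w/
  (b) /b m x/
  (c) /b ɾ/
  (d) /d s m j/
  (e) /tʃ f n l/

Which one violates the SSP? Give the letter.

(a) 1-5-6 → obeys
(b) 1-4-3 → violates
(c) 1-5 → obeys
(d) 1-3-4-6 → obeys
(e) 2-3-4-5 → obeys

b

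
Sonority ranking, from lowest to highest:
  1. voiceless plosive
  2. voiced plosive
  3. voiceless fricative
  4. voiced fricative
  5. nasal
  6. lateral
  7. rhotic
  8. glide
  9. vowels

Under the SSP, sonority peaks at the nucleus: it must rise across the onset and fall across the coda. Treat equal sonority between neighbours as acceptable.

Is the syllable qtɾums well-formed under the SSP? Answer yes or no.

yes

Onset: /q/ is a voiceless plosive (sonority 1), /t/ is a voiceless plosive (sonority 1), /ɾ/ is a rhotic (sonority 7); then the nucleus /u/ (sonority 9).
Onset profile 1-1-7-9 — rises to the nucleus.
Coda: /m/ is a nasal (sonority 5), /s/ is a voiceless fricative (sonority 3).
Coda profile 9-5-3 — falls from the nucleus.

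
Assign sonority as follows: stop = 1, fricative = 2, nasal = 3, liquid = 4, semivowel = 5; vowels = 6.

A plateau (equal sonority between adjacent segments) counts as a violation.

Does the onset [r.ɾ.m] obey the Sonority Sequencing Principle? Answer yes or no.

no

/r/ — liquid, sonority 4.
/ɾ/ — liquid, sonority 4.
/m/ — nasal, sonority 3.
The profile is 4-4-3. Between /r/ (4) and /ɾ/ (4) sonority does not rise, so the cluster violates the SSP.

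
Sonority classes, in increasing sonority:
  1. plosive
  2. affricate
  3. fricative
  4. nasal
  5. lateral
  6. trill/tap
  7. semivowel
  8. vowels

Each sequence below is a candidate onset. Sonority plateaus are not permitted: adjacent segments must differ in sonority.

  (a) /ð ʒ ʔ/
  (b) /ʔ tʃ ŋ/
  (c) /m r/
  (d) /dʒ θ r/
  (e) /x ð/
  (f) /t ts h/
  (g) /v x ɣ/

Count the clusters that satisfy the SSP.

4

(a) sonority 3-3-1: ill-formed.
(b) sonority 1-2-4: well-formed.
(c) sonority 4-6: well-formed.
(d) sonority 2-3-6: well-formed.
(e) sonority 3-3: ill-formed.
(f) sonority 1-2-3: well-formed.
(g) sonority 3-3-3: ill-formed.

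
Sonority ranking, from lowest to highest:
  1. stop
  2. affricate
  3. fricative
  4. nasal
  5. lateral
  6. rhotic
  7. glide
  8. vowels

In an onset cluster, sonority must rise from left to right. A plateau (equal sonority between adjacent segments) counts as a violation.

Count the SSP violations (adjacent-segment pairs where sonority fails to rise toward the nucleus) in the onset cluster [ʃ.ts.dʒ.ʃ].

2

/ʃ/ — fricative, sonority 3.
/ts/ — affricate, sonority 2.
/dʒ/ — affricate, sonority 2.
/ʃ/ — fricative, sonority 3.
/ʃ/→/ts/: 3→2 (does not rise) — violation.
/ts/→/dʒ/: 2→2 (plateau) — violation.
/dʒ/→/ʃ/: 2→3 (rises) — ok.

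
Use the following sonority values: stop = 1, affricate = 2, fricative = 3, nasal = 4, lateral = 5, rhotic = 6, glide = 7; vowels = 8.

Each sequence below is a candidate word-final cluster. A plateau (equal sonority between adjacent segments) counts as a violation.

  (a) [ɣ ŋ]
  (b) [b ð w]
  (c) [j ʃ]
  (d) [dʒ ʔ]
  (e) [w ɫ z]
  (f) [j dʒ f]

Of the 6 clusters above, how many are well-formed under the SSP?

(a) [ɣ ŋ]: profile 3-4 — violates.
(b) [b ð w]: profile 1-3-7 — violates.
(c) [j ʃ]: profile 7-3 — obeys.
(d) [dʒ ʔ]: profile 2-1 — obeys.
(e) [w ɫ z]: profile 7-5-3 — obeys.
(f) [j dʒ f]: profile 7-2-3 — violates.

3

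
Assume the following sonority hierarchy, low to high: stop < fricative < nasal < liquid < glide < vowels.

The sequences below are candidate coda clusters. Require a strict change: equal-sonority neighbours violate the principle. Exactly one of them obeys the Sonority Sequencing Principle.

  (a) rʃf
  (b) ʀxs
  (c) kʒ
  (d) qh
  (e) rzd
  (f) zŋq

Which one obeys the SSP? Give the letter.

(a) sonority 4-2-2: ill-formed.
(b) sonority 4-2-2: ill-formed.
(c) sonority 1-2: ill-formed.
(d) sonority 1-2: ill-formed.
(e) sonority 4-2-1: well-formed.
(f) sonority 2-3-1: ill-formed.

e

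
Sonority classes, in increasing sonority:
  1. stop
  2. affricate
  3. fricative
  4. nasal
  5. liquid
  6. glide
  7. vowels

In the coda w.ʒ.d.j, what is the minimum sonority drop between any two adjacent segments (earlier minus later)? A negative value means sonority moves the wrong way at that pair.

-5

/w/ — glide, sonority 6.
/ʒ/ — fricative, sonority 3.
/d/ — stop, sonority 1.
/j/ — glide, sonority 6.
/w/→/ʒ/: change +3.
/ʒ/→/d/: change +2.
/d/→/j/: change -5.
Minimum = -5.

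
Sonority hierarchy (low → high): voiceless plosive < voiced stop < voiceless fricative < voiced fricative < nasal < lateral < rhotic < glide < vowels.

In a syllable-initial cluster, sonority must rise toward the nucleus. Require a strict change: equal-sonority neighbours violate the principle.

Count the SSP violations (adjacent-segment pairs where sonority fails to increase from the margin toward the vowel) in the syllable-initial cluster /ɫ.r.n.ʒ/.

/ɫ/ is a lateral (sonority 6).
/r/ is a rhotic (sonority 7).
/n/ is a nasal (sonority 5).
/ʒ/ is a voiced fricative (sonority 4).
/ɫ/→/r/: 6→7 (rises) — ok.
/r/→/n/: 7→5 (does not rise) — violation.
/n/→/ʒ/: 5→4 (does not rise) — violation.

2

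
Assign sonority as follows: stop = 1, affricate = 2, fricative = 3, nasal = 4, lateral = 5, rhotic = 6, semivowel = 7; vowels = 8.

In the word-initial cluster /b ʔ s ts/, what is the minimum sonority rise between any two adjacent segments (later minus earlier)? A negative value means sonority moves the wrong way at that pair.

-1

/b/: stop = 1.
/ʔ/: stop = 1.
/s/: fricative = 3.
/ts/: affricate = 2.
/b/→/ʔ/: change +0.
/ʔ/→/s/: change +2.
/s/→/ts/: change -1.
Minimum = -1.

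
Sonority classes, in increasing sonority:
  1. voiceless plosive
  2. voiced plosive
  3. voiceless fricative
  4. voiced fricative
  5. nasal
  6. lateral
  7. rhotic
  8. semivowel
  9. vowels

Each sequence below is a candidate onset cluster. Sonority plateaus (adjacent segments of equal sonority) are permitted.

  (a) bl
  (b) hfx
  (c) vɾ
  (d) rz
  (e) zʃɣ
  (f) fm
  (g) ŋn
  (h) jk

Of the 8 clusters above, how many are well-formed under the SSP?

(a) sonority 2-6: well-formed.
(b) sonority 3-3-3: well-formed.
(c) sonority 4-7: well-formed.
(d) sonority 7-4: ill-formed.
(e) sonority 4-3-4: ill-formed.
(f) sonority 3-5: well-formed.
(g) sonority 5-5: well-formed.
(h) sonority 8-1: ill-formed.

5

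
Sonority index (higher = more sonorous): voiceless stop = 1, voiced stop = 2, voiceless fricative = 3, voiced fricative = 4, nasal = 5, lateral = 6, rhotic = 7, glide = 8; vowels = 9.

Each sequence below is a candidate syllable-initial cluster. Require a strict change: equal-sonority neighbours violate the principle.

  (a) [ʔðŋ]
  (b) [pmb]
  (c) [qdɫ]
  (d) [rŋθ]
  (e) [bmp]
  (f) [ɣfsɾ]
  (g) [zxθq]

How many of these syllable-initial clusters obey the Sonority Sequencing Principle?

2

(a) [ʔðŋ]: profile 1-4-5 — obeys.
(b) [pmb]: profile 1-5-2 — violates.
(c) [qdɫ]: profile 1-2-6 — obeys.
(d) [rŋθ]: profile 7-5-3 — violates.
(e) [bmp]: profile 2-5-1 — violates.
(f) [ɣfsɾ]: profile 4-3-3-7 — violates.
(g) [zxθq]: profile 4-3-3-1 — violates.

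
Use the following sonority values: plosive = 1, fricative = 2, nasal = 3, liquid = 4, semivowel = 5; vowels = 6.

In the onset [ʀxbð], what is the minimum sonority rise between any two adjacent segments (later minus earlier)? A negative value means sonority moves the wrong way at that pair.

-2

/ʀ/ — liquid, sonority 4.
/x/ — fricative, sonority 2.
/b/ — plosive, sonority 1.
/ð/ — fricative, sonority 2.
/ʀ/→/x/: change -2.
/x/→/b/: change -1.
/b/→/ð/: change +1.
Minimum = -2.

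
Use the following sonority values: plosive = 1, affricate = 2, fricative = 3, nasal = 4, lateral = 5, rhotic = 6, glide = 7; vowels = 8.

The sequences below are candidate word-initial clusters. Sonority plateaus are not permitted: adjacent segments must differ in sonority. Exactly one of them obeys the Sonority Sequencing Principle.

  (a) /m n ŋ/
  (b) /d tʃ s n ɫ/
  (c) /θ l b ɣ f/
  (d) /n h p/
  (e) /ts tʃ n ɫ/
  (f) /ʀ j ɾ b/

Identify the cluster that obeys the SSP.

(a) 4-4-4 → violates
(b) 1-2-3-4-5 → obeys
(c) 3-5-1-3-3 → violates
(d) 4-3-1 → violates
(e) 2-2-4-5 → violates
(f) 6-7-6-1 → violates

b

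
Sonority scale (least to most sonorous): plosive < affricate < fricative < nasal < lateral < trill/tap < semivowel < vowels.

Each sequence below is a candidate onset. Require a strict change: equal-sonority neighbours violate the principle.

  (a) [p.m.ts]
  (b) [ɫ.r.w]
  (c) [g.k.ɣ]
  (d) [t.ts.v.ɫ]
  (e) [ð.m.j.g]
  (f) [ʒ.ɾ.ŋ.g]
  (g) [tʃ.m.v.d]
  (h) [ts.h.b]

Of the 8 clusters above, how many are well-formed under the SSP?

(a) sonority 1-4-2: ill-formed.
(b) sonority 5-6-7: well-formed.
(c) sonority 1-1-3: ill-formed.
(d) sonority 1-2-3-5: well-formed.
(e) sonority 3-4-7-1: ill-formed.
(f) sonority 3-6-4-1: ill-formed.
(g) sonority 2-4-3-1: ill-formed.
(h) sonority 2-3-1: ill-formed.

2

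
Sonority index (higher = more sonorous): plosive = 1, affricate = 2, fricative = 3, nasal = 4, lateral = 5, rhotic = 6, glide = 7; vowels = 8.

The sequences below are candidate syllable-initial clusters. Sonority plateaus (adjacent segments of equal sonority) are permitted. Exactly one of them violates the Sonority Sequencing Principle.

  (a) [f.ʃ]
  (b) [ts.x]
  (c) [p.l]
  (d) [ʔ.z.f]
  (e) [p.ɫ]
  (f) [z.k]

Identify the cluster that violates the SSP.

(a) sonority 3-3: well-formed.
(b) sonority 2-3: well-formed.
(c) sonority 1-5: well-formed.
(d) sonority 1-3-3: well-formed.
(e) sonority 1-5: well-formed.
(f) sonority 3-1: ill-formed.

f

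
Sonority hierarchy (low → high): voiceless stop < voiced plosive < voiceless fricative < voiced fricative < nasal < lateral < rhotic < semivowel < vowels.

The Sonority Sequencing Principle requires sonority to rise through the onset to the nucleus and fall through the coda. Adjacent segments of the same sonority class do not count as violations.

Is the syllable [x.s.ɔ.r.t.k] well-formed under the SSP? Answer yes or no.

yes

Onset: /x/ is a voiceless fricative (sonority 3), /s/ is a voiceless fricative (sonority 3); then the nucleus /ɔ/ (sonority 9).
Onset profile 3-3-9 — rises to the nucleus.
Coda: /r/ is a rhotic (sonority 7), /t/ is a voiceless stop (sonority 1), /k/ is a voiceless stop (sonority 1).
Coda profile 9-7-1-1 — falls from the nucleus.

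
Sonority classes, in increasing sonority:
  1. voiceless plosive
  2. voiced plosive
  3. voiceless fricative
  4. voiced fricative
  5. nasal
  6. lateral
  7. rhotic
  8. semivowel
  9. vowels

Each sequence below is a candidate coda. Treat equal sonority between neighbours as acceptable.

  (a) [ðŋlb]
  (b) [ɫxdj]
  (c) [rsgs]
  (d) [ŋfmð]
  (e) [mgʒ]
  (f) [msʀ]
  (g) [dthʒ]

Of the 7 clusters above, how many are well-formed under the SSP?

(a) 4-5-6-2 → violates
(b) 6-3-2-8 → violates
(c) 7-3-2-3 → violates
(d) 5-3-5-4 → violates
(e) 5-2-4 → violates
(f) 5-3-7 → violates
(g) 2-1-3-4 → violates

0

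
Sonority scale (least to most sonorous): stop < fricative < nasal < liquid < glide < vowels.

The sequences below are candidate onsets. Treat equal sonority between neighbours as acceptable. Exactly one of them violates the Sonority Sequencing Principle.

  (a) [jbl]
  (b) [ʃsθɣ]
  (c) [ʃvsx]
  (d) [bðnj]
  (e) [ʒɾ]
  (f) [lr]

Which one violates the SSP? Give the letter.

a

(a) 5-1-4 → violates
(b) 2-2-2-2 → obeys
(c) 2-2-2-2 → obeys
(d) 1-2-3-5 → obeys
(e) 2-4 → obeys
(f) 4-4 → obeys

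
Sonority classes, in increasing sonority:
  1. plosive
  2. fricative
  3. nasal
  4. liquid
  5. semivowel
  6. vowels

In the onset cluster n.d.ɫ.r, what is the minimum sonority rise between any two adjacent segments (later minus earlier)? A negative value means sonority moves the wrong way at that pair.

-2

/n/ — nasal, sonority 3.
/d/ — plosive, sonority 1.
/ɫ/ — liquid, sonority 4.
/r/ — liquid, sonority 4.
/n/→/d/: change -2.
/d/→/ɫ/: change +3.
/ɫ/→/r/: change +0.
Minimum = -2.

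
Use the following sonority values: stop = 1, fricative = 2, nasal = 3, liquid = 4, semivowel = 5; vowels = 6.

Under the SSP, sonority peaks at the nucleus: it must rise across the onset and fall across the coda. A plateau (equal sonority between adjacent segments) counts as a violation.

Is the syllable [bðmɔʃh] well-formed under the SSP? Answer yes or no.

Onset: /b/ is a stop (sonority 1), /ð/ is a fricative (sonority 2), /m/ is a nasal (sonority 3); then the nucleus /ɔ/ (sonority 6).
Onset profile 1-2-3-6 — rises to the nucleus.
Coda: /ʃ/ is a fricative (sonority 2), /h/ is a fricative (sonority 2).
Coda profile 6-2-2 — does not strictly fall throughout.

no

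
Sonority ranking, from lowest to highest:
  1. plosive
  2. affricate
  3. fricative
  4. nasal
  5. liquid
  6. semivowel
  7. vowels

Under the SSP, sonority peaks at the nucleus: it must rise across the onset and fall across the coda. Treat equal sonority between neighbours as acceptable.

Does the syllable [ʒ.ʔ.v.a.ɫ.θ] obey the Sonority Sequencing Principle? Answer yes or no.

no

Onset: /ʒ/ is a fricative (sonority 3), /ʔ/ is a plosive (sonority 1), /v/ is a fricative (sonority 3); then the nucleus /a/ (sonority 7).
Onset profile 3-1-3-7 — does not rise throughout.
Coda: /ɫ/ is a liquid (sonority 5), /θ/ is a fricative (sonority 3).
Coda profile 7-5-3 — falls from the nucleus.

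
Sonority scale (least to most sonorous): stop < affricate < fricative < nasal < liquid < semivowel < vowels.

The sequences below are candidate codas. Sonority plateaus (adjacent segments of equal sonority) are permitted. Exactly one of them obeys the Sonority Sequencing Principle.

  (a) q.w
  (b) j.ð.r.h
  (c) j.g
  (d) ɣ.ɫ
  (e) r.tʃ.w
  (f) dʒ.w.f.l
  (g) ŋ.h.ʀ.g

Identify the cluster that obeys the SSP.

(a) sonority 1-6: ill-formed.
(b) sonority 6-3-5-3: ill-formed.
(c) sonority 6-1: well-formed.
(d) sonority 3-5: ill-formed.
(e) sonority 5-2-6: ill-formed.
(f) sonority 2-6-3-5: ill-formed.
(g) sonority 4-3-5-1: ill-formed.

c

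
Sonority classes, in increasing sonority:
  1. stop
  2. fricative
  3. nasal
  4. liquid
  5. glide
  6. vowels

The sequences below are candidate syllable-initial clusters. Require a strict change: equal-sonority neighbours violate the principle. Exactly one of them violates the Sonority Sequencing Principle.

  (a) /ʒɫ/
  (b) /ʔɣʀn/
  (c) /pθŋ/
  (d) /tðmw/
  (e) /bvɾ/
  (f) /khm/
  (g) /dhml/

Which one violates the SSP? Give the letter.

b

(a) /ʒɫ/: profile 2-4 — obeys.
(b) /ʔɣʀn/: profile 1-2-4-3 — violates.
(c) /pθŋ/: profile 1-2-3 — obeys.
(d) /tðmw/: profile 1-2-3-5 — obeys.
(e) /bvɾ/: profile 1-2-4 — obeys.
(f) /khm/: profile 1-2-3 — obeys.
(g) /dhml/: profile 1-2-3-4 — obeys.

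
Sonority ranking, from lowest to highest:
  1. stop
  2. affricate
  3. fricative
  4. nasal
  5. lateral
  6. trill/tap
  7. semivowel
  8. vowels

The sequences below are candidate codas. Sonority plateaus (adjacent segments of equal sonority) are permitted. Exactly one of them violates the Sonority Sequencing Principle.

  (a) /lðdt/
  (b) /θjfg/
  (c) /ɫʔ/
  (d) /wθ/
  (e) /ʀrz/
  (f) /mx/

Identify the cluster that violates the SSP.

(a) sonority 5-3-1-1: well-formed.
(b) sonority 3-7-3-1: ill-formed.
(c) sonority 5-1: well-formed.
(d) sonority 7-3: well-formed.
(e) sonority 6-6-3: well-formed.
(f) sonority 4-3: well-formed.

b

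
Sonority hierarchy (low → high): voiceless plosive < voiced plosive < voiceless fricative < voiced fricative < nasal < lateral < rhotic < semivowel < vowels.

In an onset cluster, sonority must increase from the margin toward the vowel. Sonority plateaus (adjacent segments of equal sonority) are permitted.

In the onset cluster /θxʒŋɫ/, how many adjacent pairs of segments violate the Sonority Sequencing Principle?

0

/θ/ — voiceless fricative, sonority 3.
/x/ — voiceless fricative, sonority 3.
/ʒ/ — voiced fricative, sonority 4.
/ŋ/ — nasal, sonority 5.
/ɫ/ — lateral, sonority 6.
/θ/→/x/: 3→3 (plateau, allowed) — ok.
/x/→/ʒ/: 3→4 (rises) — ok.
/ʒ/→/ŋ/: 4→5 (rises) — ok.
/ŋ/→/ɫ/: 5→6 (rises) — ok.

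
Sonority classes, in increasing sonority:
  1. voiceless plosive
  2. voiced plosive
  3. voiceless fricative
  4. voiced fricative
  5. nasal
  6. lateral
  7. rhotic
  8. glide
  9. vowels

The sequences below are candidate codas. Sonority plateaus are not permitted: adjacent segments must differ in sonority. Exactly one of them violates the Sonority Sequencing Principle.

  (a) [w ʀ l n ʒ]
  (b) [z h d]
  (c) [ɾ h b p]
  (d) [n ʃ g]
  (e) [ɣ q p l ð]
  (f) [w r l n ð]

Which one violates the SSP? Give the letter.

e

(a) [w ʀ l n ʒ]: profile 8-7-6-5-4 — obeys.
(b) [z h d]: profile 4-3-2 — obeys.
(c) [ɾ h b p]: profile 7-3-2-1 — obeys.
(d) [n ʃ g]: profile 5-3-2 — obeys.
(e) [ɣ q p l ð]: profile 4-1-1-6-4 — violates.
(f) [w r l n ð]: profile 8-7-6-5-4 — obeys.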